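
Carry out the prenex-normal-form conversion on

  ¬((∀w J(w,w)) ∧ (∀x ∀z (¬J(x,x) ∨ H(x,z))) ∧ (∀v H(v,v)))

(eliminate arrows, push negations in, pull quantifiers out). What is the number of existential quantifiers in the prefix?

Push ¬ through the quantifiers and connectives to reach negation normal form:
  (∃w ¬J(w,w)) ∨ (∃x ∃z (J(x,x) ∧ ¬H(x,z))) ∨ (∃v ¬H(v,v))
Extract every quantifier outward, since the variables are now distinct and don't occur free across branches:
  ∃w ∃x ∃z ∃v (¬J(w,w) ∨ J(x,x) ∧ ¬H(x,z) ∨ ¬H(v,v))
The prefix is ∃w ∃x ∃z ∃v: 0 universal, 4 existential.

4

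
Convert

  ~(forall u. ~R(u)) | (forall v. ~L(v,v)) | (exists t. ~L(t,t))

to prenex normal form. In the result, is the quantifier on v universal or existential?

Move each ¬ inward, flipping quantifiers it crosses:
  (exists u. R(u)) | (forall v. ~L(v,v)) | (exists t. ~L(t,t))
Pull the quantifiers to the front (each side's bound variable is not free in the other side):
  exists u. forall v. exists t. (R(u) | ~L(v,v) | ~L(t,t))
The quantifier forall v sits under an even number of negations, so it remains universal.

universal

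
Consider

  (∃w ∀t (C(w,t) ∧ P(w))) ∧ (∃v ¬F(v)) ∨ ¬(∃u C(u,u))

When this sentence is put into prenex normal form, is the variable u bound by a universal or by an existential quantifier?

universal

Drive negations inward (¬∀x A ≡ ∃x ¬A, ¬∃x A ≡ ∀x ¬A, De Morgan for ∧/∨):
  (∃w ∀t (C(w,t) ∧ P(w))) ∧ (∃v ¬F(v)) ∨ (∀u ¬C(u,u))
All bound variables are already distinct, so no renaming is needed.
Extract every quantifier outward, since the variables are now distinct and don't occur free across branches:
  ∃w ∀t ∃v ∀u (C(w,t) ∧ P(w) ∧ ¬F(v) ∨ ¬C(u,u))
The quantifier ∃u sits under an odd number of negations, so it flips to ∀u.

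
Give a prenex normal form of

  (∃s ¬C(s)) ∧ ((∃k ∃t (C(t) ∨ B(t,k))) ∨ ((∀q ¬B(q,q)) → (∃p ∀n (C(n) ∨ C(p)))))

∃s ∃k ∃t ∃q ∃p ∀n (¬C(s) ∧ (C(t) ∨ B(t,k) ∨ B(q,q) ∨ C(n) ∨ C(p)))

Rewrite implications/biconditionals: A → B as ¬A ∨ B.
  (∃s ¬C(s)) ∧ ((∃k ∃t (C(t) ∨ B(t,k))) ∨ ¬(∀q ¬B(q,q)) ∨ (∃p ∀n (C(n) ∨ C(p))))
Move each ¬ inward, flipping quantifiers it crosses:
  (∃s ¬C(s)) ∧ ((∃k ∃t (C(t) ∨ B(t,k))) ∨ (∃q B(q,q)) ∨ (∃p ∀n (C(n) ∨ C(p))))
All bound variables are already distinct, so no renaming is needed.
Pull the quantifiers to the front (each side's bound variable is not free in the other side):
  ∃s ∃k ∃t ∃q ∃p ∀n (¬C(s) ∧ (C(t) ∨ B(t,k) ∨ B(q,q) ∨ C(n) ∨ C(p)))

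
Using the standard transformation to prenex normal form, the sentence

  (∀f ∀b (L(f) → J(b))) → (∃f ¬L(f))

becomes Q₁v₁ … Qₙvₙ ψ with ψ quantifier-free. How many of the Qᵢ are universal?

Eliminate → and ↔ using ¬ and ∨.
  ¬(∀f ∀b (¬L(f) ∨ J(b))) ∨ (∃f ¬L(f))
Move each ¬ inward, flipping quantifiers it crosses:
  (∃f ∃b (L(f) ∧ ¬J(b))) ∨ (∃f ¬L(f))
Standardize variables apart so no two quantifiers bind the same name: f↦w1.
  (∃f ∃b (L(f) ∧ ¬J(b))) ∨ (∃w1 ¬L(w1))
Finally move all quantifiers to the prefix:
  ∃f ∃b ∃w1 (L(f) ∧ ¬J(b) ∨ ¬L(w1))
The prefix is ∃f ∃b ∃w1: 0 universal, 3 existential.

0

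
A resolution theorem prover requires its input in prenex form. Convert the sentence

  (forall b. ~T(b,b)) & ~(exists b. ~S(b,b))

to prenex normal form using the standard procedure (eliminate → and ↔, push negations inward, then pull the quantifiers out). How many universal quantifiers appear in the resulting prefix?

2

Move each ¬ inward, flipping quantifiers it crosses:
  (forall b. ~T(b,b)) & (forall b. S(b,b))
Rename bound variables to avoid capture: b↦p.
  (forall b. ~T(b,b)) & (forall p. S(p,p))
Extract every quantifier outward, since the variables are now distinct and don't occur free across branches:
  forall b. forall p. (~T(b,b) & S(p,p))
The prefix is forall b forall p: 2 universal, 0 existential.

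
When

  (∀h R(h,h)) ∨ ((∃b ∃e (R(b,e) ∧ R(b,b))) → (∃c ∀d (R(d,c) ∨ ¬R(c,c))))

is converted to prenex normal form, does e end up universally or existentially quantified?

Rewrite implications/biconditionals: A → B as ¬A ∨ B.
  (∀h R(h,h)) ∨ ¬(∃b ∃e (R(b,e) ∧ R(b,b))) ∨ (∃c ∀d (R(d,c) ∨ ¬R(c,c)))
Push ¬ through the quantifiers and connectives to reach negation normal form:
  (∀h R(h,h)) ∨ (∀b ∀e (¬R(b,e) ∨ ¬R(b,b))) ∨ (∃c ∀d (R(d,c) ∨ ¬R(c,c)))
All bound variables are already distinct, so no renaming is needed.
Extract every quantifier outward, since the variables are now distinct and don't occur free across branches:
  ∀h ∀b ∀e ∃c ∀d (R(h,h) ∨ ¬R(b,e) ∨ ¬R(b,b) ∨ R(d,c) ∨ ¬R(c,c))
The quantifier ∃e sits under an odd number of negations (counting the antecedent side of each →), so it flips to ∀e.

universal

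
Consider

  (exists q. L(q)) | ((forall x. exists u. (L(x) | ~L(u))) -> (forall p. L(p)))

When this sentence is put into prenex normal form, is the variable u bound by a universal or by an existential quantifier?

Rewrite implications/biconditionals: A → B as ¬A ∨ B.
  (exists q. L(q)) | ~(forall x. exists u. (L(x) | ~L(u))) | (forall p. L(p))
Move each ¬ inward, flipping quantifiers it crosses:
  (exists q. L(q)) | (exists x. forall u. (~L(x) & L(u))) | (forall p. L(p))
Finally move all quantifiers to the prefix:
  exists q. exists x. forall u. forall p. (L(q) | ~L(x) & L(u) | L(p))
The quantifier exists u sits under an odd number of negations (counting the antecedent side of each →), so it flips to forall u.

universal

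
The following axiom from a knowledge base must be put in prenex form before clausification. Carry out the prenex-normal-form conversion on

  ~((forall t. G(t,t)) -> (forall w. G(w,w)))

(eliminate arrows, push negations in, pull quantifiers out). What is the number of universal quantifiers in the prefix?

First replace A → B with ¬A ∨ B.
  ~(~(forall t. G(t,t)) | (forall w. G(w,w)))
Drive negations inward (¬∀x A ≡ ∃x ¬A, ¬∃x A ≡ ∀x ¬A, De Morgan for ∧/∨):
  (forall t. G(t,t)) & (exists w. ~G(w,w))
Pull the quantifiers to the front (each side's bound variable is not free in the other side):
  forall t. exists w. (G(t,t) & ~G(w,w))
The prefix is forall t exists w: 1 universal, 1 existential.

1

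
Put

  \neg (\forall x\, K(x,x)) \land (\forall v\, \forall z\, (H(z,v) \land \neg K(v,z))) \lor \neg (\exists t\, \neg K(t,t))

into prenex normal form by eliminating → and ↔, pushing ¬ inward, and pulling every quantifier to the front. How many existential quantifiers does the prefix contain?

Drive negations inward (¬∀x A ≡ ∃x ¬A, ¬∃x A ≡ ∀x ¬A, De Morgan for ∧/∨):
  (\exists x\, \neg K(x,x)) \land (\forall v\, \forall z\, (H(z,v) \land \neg K(v,z))) \lor (\forall t\, K(t,t))
Extract every quantifier outward, since the variables are now distinct and don't occur free across branches:
  \exists x\, \forall v\, \forall z\, \forall t\, (\neg K(x,x) \land H(z,v) \land \neg K(v,z) \lor K(t,t))
The prefix is \exists x \forall v \forall z \forall t: 3 universal, 1 existential.

1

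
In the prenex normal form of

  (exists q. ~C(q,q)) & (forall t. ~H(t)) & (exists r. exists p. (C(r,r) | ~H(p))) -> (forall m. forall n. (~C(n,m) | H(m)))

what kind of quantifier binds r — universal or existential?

universal

Eliminate → and ↔ using ¬ and ∨.
  ~((exists q. ~C(q,q)) & (forall t. ~H(t)) & (exists r. exists p. (C(r,r) | ~H(p)))) | (forall m. forall n. (~C(n,m) | H(m)))
Drive negations inward (¬∀x A ≡ ∃x ¬A, ¬∃x A ≡ ∀x ¬A, De Morgan for ∧/∨):
  (forall q. C(q,q)) | (exists t. H(t)) | (forall r. forall p. (~C(r,r) & H(p))) | (forall m. forall n. (~C(n,m) | H(m)))
All bound variables are already distinct, so no renaming is needed.
Extract every quantifier outward, since the variables are now distinct and don't occur free across branches:
  forall q. exists t. forall r. forall p. forall m. forall n. (C(q,q) | H(t) | ~C(r,r) & H(p) | ~C(n,m) | H(m))
The quantifier exists r sits under an odd number of negations (counting the antecedent side of each →), so it flips to forall r.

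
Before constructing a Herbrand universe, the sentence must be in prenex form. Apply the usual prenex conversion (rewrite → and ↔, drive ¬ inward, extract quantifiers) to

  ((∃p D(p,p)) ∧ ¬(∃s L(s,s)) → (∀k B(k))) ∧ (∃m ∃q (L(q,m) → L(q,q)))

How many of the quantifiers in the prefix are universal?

2

Eliminate → and ↔ using ¬ and ∨.
  (¬((∃p D(p,p)) ∧ ¬(∃s L(s,s))) ∨ (∀k B(k))) ∧ (∃m ∃q (¬L(q,m) ∨ L(q,q)))
Push ¬ through the quantifiers and connectives to reach negation normal form:
  ((∀p ¬D(p,p)) ∨ (∃s L(s,s)) ∨ (∀k B(k))) ∧ (∃m ∃q (¬L(q,m) ∨ L(q,q)))
Pull the quantifiers to the front (each side's bound variable is not free in the other side):
  ∀p ∃s ∀k ∃m ∃q ((¬D(p,p) ∨ L(s,s) ∨ B(k)) ∧ (¬L(q,m) ∨ L(q,q)))
The prefix is ∀p ∃s ∀k ∃m ∃q: 2 universal, 3 existential.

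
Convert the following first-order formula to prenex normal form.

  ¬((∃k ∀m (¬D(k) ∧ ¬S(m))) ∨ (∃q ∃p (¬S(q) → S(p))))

∀k ∃m ∀q ∀p ((D(k) ∨ S(m)) ∧ ¬S(q) ∧ ¬S(p))

Rewrite implications/biconditionals: A → B as ¬A ∨ B.
  ¬((∃k ∀m (¬D(k) ∧ ¬S(m))) ∨ (∃q ∃p (¬¬S(q) ∨ S(p))))
Push ¬ through the quantifiers and connectives to reach negation normal form:
  (∀k ∃m (D(k) ∨ S(m))) ∧ (∀q ∀p (¬S(q) ∧ ¬S(p)))
All bound variables are already distinct, so no renaming is needed.
Extract every quantifier outward, since the variables are now distinct and don't occur free across branches:
  ∀k ∃m ∀q ∀p ((D(k) ∨ S(m)) ∧ ¬S(q) ∧ ¬S(p))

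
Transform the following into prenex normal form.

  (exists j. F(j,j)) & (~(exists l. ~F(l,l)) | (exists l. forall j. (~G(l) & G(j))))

exists j. forall l. exists c. forall v1. (F(j,j) & (F(l,l) | ~G(c) & G(v1)))

Move each ¬ inward, flipping quantifiers it crosses:
  (exists j. F(j,j)) & ((forall l. F(l,l)) | (exists l. forall j. (~G(l) & G(j))))
Standardize variables apart so no two quantifiers bind the same name: l↦c, j↦v1.
  (exists j. F(j,j)) & ((forall l. F(l,l)) | (exists c. forall v1. (~G(c) & G(v1))))
Finally move all quantifiers to the prefix:
  exists j. forall l. exists c. forall v1. (F(j,j) & (F(l,l) | ~G(c) & G(v1)))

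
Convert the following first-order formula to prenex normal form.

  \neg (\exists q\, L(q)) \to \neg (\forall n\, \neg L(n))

First replace A → B with ¬A ∨ B.
  \neg \neg (\exists q\, L(q)) \lor \neg (\forall n\, \neg L(n))
Push ¬ through the quantifiers and connectives to reach negation normal form:
  (\exists q\, L(q)) \lor (\exists n\, L(n))
All bound variables are already distinct, so no renaming is needed.
Finally move all quantifiers to the prefix:
  \exists q\, \exists n\, (L(q) \lor L(n))

\exists q\, \exists n\, (L(q) \lor L(n))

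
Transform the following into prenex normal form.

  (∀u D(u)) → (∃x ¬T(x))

∃u ∃x (¬D(u) ∨ ¬T(x))

First replace A → B with ¬A ∨ B.
  ¬(∀u D(u)) ∨ (∃x ¬T(x))
Move each ¬ inward, flipping quantifiers it crosses:
  (∃u ¬D(u)) ∨ (∃x ¬T(x))
All bound variables are already distinct, so no renaming is needed.
Finally move all quantifiers to the prefix:
  ∃u ∃x (¬D(u) ∨ ¬T(x))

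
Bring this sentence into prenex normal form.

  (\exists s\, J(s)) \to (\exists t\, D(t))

Rewrite implications/biconditionals: A → B as ¬A ∨ B.
  \neg (\exists s\, J(s)) \lor (\exists t\, D(t))
Drive negations inward (¬∀x A ≡ ∃x ¬A, ¬∃x A ≡ ∀x ¬A, De Morgan for ∧/∨):
  (\forall s\, \neg J(s)) \lor (\exists t\, D(t))
All bound variables are already distinct, so no renaming is needed.
Finally move all quantifiers to the prefix:
  \forall s\, \exists t\, (\neg J(s) \lor D(t))

\forall s\, \exists t\, (\neg J(s) \lor D(t))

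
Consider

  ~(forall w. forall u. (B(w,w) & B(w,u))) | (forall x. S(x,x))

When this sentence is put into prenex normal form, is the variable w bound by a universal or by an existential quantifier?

existential

Move each ¬ inward, flipping quantifiers it crosses:
  (exists w. exists u. (~B(w,w) | ~B(w,u))) | (forall x. S(x,x))
All bound variables are already distinct, so no renaming is needed.
Extract every quantifier outward, since the variables are now distinct and don't occur free across branches:
  exists w. exists u. forall x. (~B(w,w) | ~B(w,u) | S(x,x))
The quantifier forall w sits under an odd number of negations, so it flips to exists w.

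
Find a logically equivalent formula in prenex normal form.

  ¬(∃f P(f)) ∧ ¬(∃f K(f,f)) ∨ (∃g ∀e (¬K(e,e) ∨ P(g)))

Push ¬ through the quantifiers and connectives to reach negation normal form:
  (∀f ¬P(f)) ∧ (∀f ¬K(f,f)) ∨ (∃g ∀e (¬K(e,e) ∨ P(g)))
Rename bound variables to avoid capture: f↦t.
  (∀f ¬P(f)) ∧ (∀t ¬K(t,t)) ∨ (∃g ∀e (¬K(e,e) ∨ P(g)))
Extract every quantifier outward, since the variables are now distinct and don't occur free across branches:
  ∀f ∀t ∃g ∀e (¬P(f) ∧ ¬K(t,t) ∨ ¬K(e,e) ∨ P(g))

∀f ∀t ∃g ∀e (¬P(f) ∧ ¬K(t,t) ∨ ¬K(e,e) ∨ P(g))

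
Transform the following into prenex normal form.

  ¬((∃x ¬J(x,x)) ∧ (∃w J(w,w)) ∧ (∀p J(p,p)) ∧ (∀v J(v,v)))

∀x ∀w ∃p ∃v (J(x,x) ∨ ¬J(w,w) ∨ ¬J(p,p) ∨ ¬J(v,v))

Drive negations inward (¬∀x A ≡ ∃x ¬A, ¬∃x A ≡ ∀x ¬A, De Morgan for ∧/∨):
  (∀x J(x,x)) ∨ (∀w ¬J(w,w)) ∨ (∃p ¬J(p,p)) ∨ (∃v ¬J(v,v))
Extract every quantifier outward, since the variables are now distinct and don't occur free across branches:
  ∀x ∀w ∃p ∃v (J(x,x) ∨ ¬J(w,w) ∨ ¬J(p,p) ∨ ¬J(v,v))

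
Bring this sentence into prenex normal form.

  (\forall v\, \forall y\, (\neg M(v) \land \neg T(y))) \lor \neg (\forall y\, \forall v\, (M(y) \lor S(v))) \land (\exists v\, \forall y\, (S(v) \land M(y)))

\forall v\, \forall y\, \exists u1\, \exists x1\, \exists z1\, \forall y1\, (\neg M(v) \land \neg T(y) \lor \neg M(u1) \land \neg S(x1) \land S(z1) \land M(y1))

Drive negations inward (¬∀x A ≡ ∃x ¬A, ¬∃x A ≡ ∀x ¬A, De Morgan for ∧/∨):
  (\forall v\, \forall y\, (\neg M(v) \land \neg T(y))) \lor (\exists y\, \exists v\, (\neg M(y) \land \neg S(v))) \land (\exists v\, \forall y\, (S(v) \land M(y)))
Standardize variables apart so no two quantifiers bind the same name: y↦u1, v↦x1, v↦z1, y↦y1.
  (\forall v\, \forall y\, (\neg M(v) \land \neg T(y))) \lor (\exists u1\, \exists x1\, (\neg M(u1) \land \neg S(x1))) \land (\exists z1\, \forall y1\, (S(z1) \land M(y1)))
Pull the quantifiers to the front (each side's bound variable is not free in the other side):
  \forall v\, \forall y\, \exists u1\, \exists x1\, \exists z1\, \forall y1\, (\neg M(v) \land \neg T(y) \lor \neg M(u1) \land \neg S(x1) \land S(z1) \land M(y1))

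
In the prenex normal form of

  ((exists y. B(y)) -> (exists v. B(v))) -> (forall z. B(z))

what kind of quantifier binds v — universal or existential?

universal

Eliminate → and ↔ using ¬ and ∨.
  ~(~(exists y. B(y)) | (exists v. B(v))) | (forall z. B(z))
Push ¬ through the quantifiers and connectives to reach negation normal form:
  (exists y. B(y)) & (forall v. ~B(v)) | (forall z. B(z))
Pull the quantifiers to the front (each side's bound variable is not free in the other side):
  exists y. forall v. forall z. (B(y) & ~B(v) | B(z))
The quantifier exists v sits under an odd number of negations (counting the antecedent side of each →), so it flips to forall v.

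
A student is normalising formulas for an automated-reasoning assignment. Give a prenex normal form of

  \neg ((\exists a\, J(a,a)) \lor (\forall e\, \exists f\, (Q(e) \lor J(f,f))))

Push ¬ through the quantifiers and connectives to reach negation normal form:
  (\forall a\, \neg J(a,a)) \land (\exists e\, \forall f\, (\neg Q(e) \land \neg J(f,f)))
All bound variables are already distinct, so no renaming is needed.
Pull the quantifiers to the front (each side's bound variable is not free in the other side):
  \forall a\, \exists e\, \forall f\, (\neg J(a,a) \land \neg Q(e) \land \neg J(f,f))

\forall a\, \exists e\, \forall f\, (\neg J(a,a) \land \neg Q(e) \land \neg J(f,f))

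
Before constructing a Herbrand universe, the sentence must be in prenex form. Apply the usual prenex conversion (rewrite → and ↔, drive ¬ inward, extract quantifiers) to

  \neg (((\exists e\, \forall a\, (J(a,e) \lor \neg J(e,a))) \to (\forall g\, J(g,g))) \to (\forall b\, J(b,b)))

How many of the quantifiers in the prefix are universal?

2

Rewrite implications/biconditionals: A → B as ¬A ∨ B.
  \neg (\neg (\neg (\exists e\, \forall a\, (J(a,e) \lor \neg J(e,a))) \lor (\forall g\, J(g,g))) \lor (\forall b\, J(b,b)))
Drive negations inward (¬∀x A ≡ ∃x ¬A, ¬∃x A ≡ ∀x ¬A, De Morgan for ∧/∨):
  ((\forall e\, \exists a\, (\neg J(a,e) \land J(e,a))) \lor (\forall g\, J(g,g))) \land (\exists b\, \neg J(b,b))
All bound variables are already distinct, so no renaming is needed.
Pull the quantifiers to the front (each side's bound variable is not free in the other side):
  \forall e\, \exists a\, \forall g\, \exists b\, ((\neg J(a,e) \land J(e,a) \lor J(g,g)) \land \neg J(b,b))
The prefix is \forall e \exists a \forall g \exists b: 2 universal, 2 existential.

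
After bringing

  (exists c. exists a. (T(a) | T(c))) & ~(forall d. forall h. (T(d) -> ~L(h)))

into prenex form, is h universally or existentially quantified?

existential

First replace A → B with ¬A ∨ B.
  (exists c. exists a. (T(a) | T(c))) & ~(forall d. forall h. (~T(d) | ~L(h)))
Drive negations inward (¬∀x A ≡ ∃x ¬A, ¬∃x A ≡ ∀x ¬A, De Morgan for ∧/∨):
  (exists c. exists a. (T(a) | T(c))) & (exists d. exists h. (T(d) & L(h)))
All bound variables are already distinct, so no renaming is needed.
Pull the quantifiers to the front (each side's bound variable is not free in the other side):
  exists c. exists a. exists d. exists h. ((T(a) | T(c)) & T(d) & L(h))
The quantifier forall h sits under an odd number of negations (counting the antecedent side of each →), so it flips to exists h.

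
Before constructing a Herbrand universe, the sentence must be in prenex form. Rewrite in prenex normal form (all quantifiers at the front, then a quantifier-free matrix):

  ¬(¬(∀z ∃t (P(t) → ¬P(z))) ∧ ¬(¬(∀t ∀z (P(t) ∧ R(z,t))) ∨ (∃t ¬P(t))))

Eliminate → and ↔ using ¬ and ∨.
  ¬(¬(∀z ∃t (¬P(t) ∨ ¬P(z))) ∧ ¬(¬(∀t ∀z (P(t) ∧ R(z,t))) ∨ (∃t ¬P(t))))
Push ¬ through the quantifiers and connectives to reach negation normal form:
  (∀z ∃t (¬P(t) ∨ ¬P(z))) ∨ (∃t ∃z (¬P(t) ∨ ¬R(z,t))) ∨ (∃t ¬P(t))
Standardize variables apart so no two quantifiers bind the same name: t↦p, z↦q, t↦r.
  (∀z ∃t (¬P(t) ∨ ¬P(z))) ∨ (∃p ∃q (¬P(p) ∨ ¬R(q,p))) ∨ (∃r ¬P(r))
Extract every quantifier outward, since the variables are now distinct and don't occur free across branches:
  ∀z ∃t ∃p ∃q ∃r (¬P(t) ∨ ¬P(z) ∨ ¬P(p) ∨ ¬R(q,p) ∨ ¬P(r))

∀z ∃t ∃p ∃q ∃r (¬P(t) ∨ ¬P(z) ∨ ¬P(p) ∨ ¬R(q,p) ∨ ¬P(r))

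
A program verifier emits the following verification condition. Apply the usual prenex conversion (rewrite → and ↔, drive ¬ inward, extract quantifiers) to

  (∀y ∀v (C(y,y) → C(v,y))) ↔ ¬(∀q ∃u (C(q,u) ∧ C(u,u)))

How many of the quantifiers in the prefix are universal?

Eliminate → and ↔ using ¬ and ∨; A ↔ B as (¬A ∨ B) ∧ (¬B ∨ A).
  (¬(∀y ∀v (¬C(y,y) ∨ C(v,y))) ∨ ¬(∀q ∃u (C(q,u) ∧ C(u,u)))) ∧ (¬¬(∀q ∃u (C(q,u) ∧ C(u,u))) ∨ (∀y ∀v (¬C(y,y) ∨ C(v,y))))
Push ¬ through the quantifiers and connectives to reach negation normal form:
  ((∃y ∃v (C(y,y) ∧ ¬C(v,y))) ∨ (∃q ∀u (¬C(q,u) ∨ ¬C(u,u)))) ∧ ((∀q ∃u (C(q,u) ∧ C(u,u))) ∨ (∀y ∀v (¬C(y,y) ∨ C(v,y))))
Standardize variables apart so no two quantifiers bind the same name: q↦w1, u↦b, y↦r, v↦y1.
  ((∃y ∃v (C(y,y) ∧ ¬C(v,y))) ∨ (∃q ∀u (¬C(q,u) ∨ ¬C(u,u)))) ∧ ((∀w1 ∃b (C(w1,b) ∧ C(b,b))) ∨ (∀r ∀y1 (¬C(r,r) ∨ C(y1,r))))
Finally move all quantifiers to the prefix:
  ∃y ∃v ∃q ∀u ∀w1 ∃b ∀r ∀y1 ((C(y,y) ∧ ¬C(v,y) ∨ ¬C(q,u) ∨ ¬C(u,u)) ∧ (C(w1,b) ∧ C(b,b) ∨ ¬C(r,r) ∨ C(y1,r)))
The prefix is ∃y ∃v ∃q ∀u ∀w1 ∃b ∀r ∀y1: 4 universal, 4 existential.

4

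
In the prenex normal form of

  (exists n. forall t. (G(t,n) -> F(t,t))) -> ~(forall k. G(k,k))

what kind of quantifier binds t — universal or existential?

existential

Rewrite implications/biconditionals: A → B as ¬A ∨ B.
  ~(exists n. forall t. (~G(t,n) | F(t,t))) | ~(forall k. G(k,k))
Move each ¬ inward, flipping quantifiers it crosses:
  (forall n. exists t. (G(t,n) & ~F(t,t))) | (exists k. ~G(k,k))
Extract every quantifier outward, since the variables are now distinct and don't occur free across branches:
  forall n. exists t. exists k. (G(t,n) & ~F(t,t) | ~G(k,k))
The quantifier forall t sits under an odd number of negations (counting the antecedent side of each →), so it flips to exists t.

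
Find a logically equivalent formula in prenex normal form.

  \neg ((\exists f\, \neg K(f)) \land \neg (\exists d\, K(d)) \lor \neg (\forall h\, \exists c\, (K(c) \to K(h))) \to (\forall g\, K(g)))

\exists f\, \forall d\, \exists h\, \forall c\, \exists g\, ((\neg K(f) \land \neg K(d) \lor K(c) \land \neg K(h)) \land \neg K(g))

Rewrite implications/biconditionals: A → B as ¬A ∨ B.
  \neg (\neg ((\exists f\, \neg K(f)) \land \neg (\exists d\, K(d)) \lor \neg (\forall h\, \exists c\, (\neg K(c) \lor K(h)))) \lor (\forall g\, K(g)))
Push ¬ through the quantifiers and connectives to reach negation normal form:
  ((\exists f\, \neg K(f)) \land (\forall d\, \neg K(d)) \lor (\exists h\, \forall c\, (K(c) \land \neg K(h)))) \land (\exists g\, \neg K(g))
Finally move all quantifiers to the prefix:
  \exists f\, \forall d\, \exists h\, \forall c\, \exists g\, ((\neg K(f) \land \neg K(d) \lor K(c) \land \neg K(h)) \land \neg K(g))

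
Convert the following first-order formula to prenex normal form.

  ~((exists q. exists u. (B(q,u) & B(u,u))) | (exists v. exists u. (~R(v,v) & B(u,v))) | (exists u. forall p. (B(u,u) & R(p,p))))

Drive negations inward (¬∀x A ≡ ∃x ¬A, ¬∃x A ≡ ∀x ¬A, De Morgan for ∧/∨):
  (forall q. forall u. (~B(q,u) | ~B(u,u))) & (forall v. forall u. (R(v,v) | ~B(u,v))) & (forall u. exists p. (~B(u,u) | ~R(p,p)))
Rename bound variables to avoid capture: u↦s, u↦u1.
  (forall q. forall u. (~B(q,u) | ~B(u,u))) & (forall v. forall s. (R(v,v) | ~B(s,v))) & (forall u1. exists p. (~B(u1,u1) | ~R(p,p)))
Finally move all quantifiers to the prefix:
  forall q. forall u. forall v. forall s. forall u1. exists p. ((~B(q,u) | ~B(u,u)) & (R(v,v) | ~B(s,v)) & (~B(u1,u1) | ~R(p,p)))

forall q. forall u. forall v. forall s. forall u1. exists p. ((~B(q,u) | ~B(u,u)) & (R(v,v) | ~B(s,v)) & (~B(u1,u1) | ~R(p,p)))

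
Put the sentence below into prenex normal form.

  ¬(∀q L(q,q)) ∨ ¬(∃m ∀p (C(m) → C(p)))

Eliminate → and ↔ using ¬ and ∨.
  ¬(∀q L(q,q)) ∨ ¬(∃m ∀p (¬C(m) ∨ C(p)))
Push ¬ through the quantifiers and connectives to reach negation normal form:
  (∃q ¬L(q,q)) ∨ (∀m ∃p (C(m) ∧ ¬C(p)))
Finally move all quantifiers to the prefix:
  ∃q ∀m ∃p (¬L(q,q) ∨ C(m) ∧ ¬C(p))

∃q ∀m ∃p (¬L(q,q) ∨ C(m) ∧ ¬C(p))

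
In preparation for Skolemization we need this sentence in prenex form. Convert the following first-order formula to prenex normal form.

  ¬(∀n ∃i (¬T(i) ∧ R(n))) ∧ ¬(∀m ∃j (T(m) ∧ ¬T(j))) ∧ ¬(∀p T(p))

∃n ∀i ∃m ∀j ∃p ((T(i) ∨ ¬R(n)) ∧ (¬T(m) ∨ T(j)) ∧ ¬T(p))

Drive negations inward (¬∀x A ≡ ∃x ¬A, ¬∃x A ≡ ∀x ¬A, De Morgan for ∧/∨):
  (∃n ∀i (T(i) ∨ ¬R(n))) ∧ (∃m ∀j (¬T(m) ∨ T(j))) ∧ (∃p ¬T(p))
All bound variables are already distinct, so no renaming is needed.
Finally move all quantifiers to the prefix:
  ∃n ∀i ∃m ∀j ∃p ((T(i) ∨ ¬R(n)) ∧ (¬T(m) ∨ T(j)) ∧ ¬T(p))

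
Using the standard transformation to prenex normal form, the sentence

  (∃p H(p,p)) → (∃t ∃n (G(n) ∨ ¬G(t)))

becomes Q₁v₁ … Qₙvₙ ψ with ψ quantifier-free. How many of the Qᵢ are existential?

2

Rewrite implications/biconditionals: A → B as ¬A ∨ B.
  ¬(∃p H(p,p)) ∨ (∃t ∃n (G(n) ∨ ¬G(t)))
Drive negations inward (¬∀x A ≡ ∃x ¬A, ¬∃x A ≡ ∀x ¬A, De Morgan for ∧/∨):
  (∀p ¬H(p,p)) ∨ (∃t ∃n (G(n) ∨ ¬G(t)))
Finally move all quantifiers to the prefix:
  ∀p ∃t ∃n (¬H(p,p) ∨ G(n) ∨ ¬G(t))
The prefix is ∀p ∃t ∃n: 1 universal, 2 existential.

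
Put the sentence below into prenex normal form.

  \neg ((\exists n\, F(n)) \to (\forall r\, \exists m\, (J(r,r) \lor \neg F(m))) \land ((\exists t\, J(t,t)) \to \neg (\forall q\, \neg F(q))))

Eliminate → and ↔ using ¬ and ∨.
  \neg (\neg (\exists n\, F(n)) \lor (\forall r\, \exists m\, (J(r,r) \lor \neg F(m))) \land (\neg (\exists t\, J(t,t)) \lor \neg (\forall q\, \neg F(q))))
Push ¬ through the quantifiers and connectives to reach negation normal form:
  (\exists n\, F(n)) \land ((\exists r\, \forall m\, (\neg J(r,r) \land F(m))) \lor (\exists t\, J(t,t)) \land (\forall q\, \neg F(q)))
All bound variables are already distinct, so no renaming is needed.
Finally move all quantifiers to the prefix:
  \exists n\, \exists r\, \forall m\, \exists t\, \forall q\, (F(n) \land (\neg J(r,r) \land F(m) \lor J(t,t) \land \neg F(q)))

\exists n\, \exists r\, \forall m\, \exists t\, \forall q\, (F(n) \land (\neg J(r,r) \land F(m) \lor J(t,t) \land \neg F(q)))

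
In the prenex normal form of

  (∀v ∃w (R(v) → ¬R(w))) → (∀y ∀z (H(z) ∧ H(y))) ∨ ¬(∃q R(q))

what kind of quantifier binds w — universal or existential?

Eliminate → and ↔ using ¬ and ∨.
  ¬(∀v ∃w (¬R(v) ∨ ¬R(w))) ∨ (∀y ∀z (H(z) ∧ H(y))) ∨ ¬(∃q R(q))
Drive negations inward (¬∀x A ≡ ∃x ¬A, ¬∃x A ≡ ∀x ¬A, De Morgan for ∧/∨):
  (∃v ∀w (R(v) ∧ R(w))) ∨ (∀y ∀z (H(z) ∧ H(y))) ∨ (∀q ¬R(q))
All bound variables are already distinct, so no renaming is needed.
Pull the quantifiers to the front (each side's bound variable is not free in the other side):
  ∃v ∀w ∀y ∀z ∀q (R(v) ∧ R(w) ∨ H(z) ∧ H(y) ∨ ¬R(q))
The quantifier ∃w sits under an odd number of negations (counting the antecedent side of each →), so it flips to ∀w.

universal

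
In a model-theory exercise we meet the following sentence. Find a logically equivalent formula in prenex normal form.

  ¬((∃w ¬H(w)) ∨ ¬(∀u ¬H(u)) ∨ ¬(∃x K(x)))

∀w ∀u ∃x (H(w) ∧ ¬H(u) ∧ K(x))

Move each ¬ inward, flipping quantifiers it crosses:
  (∀w H(w)) ∧ (∀u ¬H(u)) ∧ (∃x K(x))
All bound variables are already distinct, so no renaming is needed.
Finally move all quantifiers to the prefix:
  ∀w ∀u ∃x (H(w) ∧ ¬H(u) ∧ K(x))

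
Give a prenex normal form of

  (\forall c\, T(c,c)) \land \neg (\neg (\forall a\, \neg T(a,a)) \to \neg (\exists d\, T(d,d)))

\forall c\, \exists a\, \exists d\, (T(c,c) \land T(a,a) \land T(d,d))

Rewrite implications/biconditionals: A → B as ¬A ∨ B.
  (\forall c\, T(c,c)) \land \neg (\neg \neg (\forall a\, \neg T(a,a)) \lor \neg (\exists d\, T(d,d)))
Push ¬ through the quantifiers and connectives to reach negation normal form:
  (\forall c\, T(c,c)) \land (\exists a\, T(a,a)) \land (\exists d\, T(d,d))
All bound variables are already distinct, so no renaming is needed.
Extract every quantifier outward, since the variables are now distinct and don't occur free across branches:
  \forall c\, \exists a\, \exists d\, (T(c,c) \land T(a,a) \land T(d,d))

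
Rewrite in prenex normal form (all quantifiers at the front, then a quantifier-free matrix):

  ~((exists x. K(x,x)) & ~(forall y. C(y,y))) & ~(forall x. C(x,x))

Move each ¬ inward, flipping quantifiers it crosses:
  ((forall x. ~K(x,x)) | (forall y. C(y,y))) & (exists x. ~C(x,x))
Standardize variables apart so no two quantifiers bind the same name: x↦u1.
  ((forall x. ~K(x,x)) | (forall y. C(y,y))) & (exists u1. ~C(u1,u1))
Extract every quantifier outward, since the variables are now distinct and don't occur free across branches:
  forall x. forall y. exists u1. ((~K(x,x) | C(y,y)) & ~C(u1,u1))

forall x. forall y. exists u1. ((~K(x,x) | C(y,y)) & ~C(u1,u1))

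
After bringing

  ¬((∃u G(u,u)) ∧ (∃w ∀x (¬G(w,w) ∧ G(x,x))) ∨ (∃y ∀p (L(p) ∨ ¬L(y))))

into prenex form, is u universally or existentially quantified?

Drive negations inward (¬∀x A ≡ ∃x ¬A, ¬∃x A ≡ ∀x ¬A, De Morgan for ∧/∨):
  ((∀u ¬G(u,u)) ∨ (∀w ∃x (G(w,w) ∨ ¬G(x,x)))) ∧ (∀y ∃p (¬L(p) ∧ L(y)))
Extract every quantifier outward, since the variables are now distinct and don't occur free across branches:
  ∀u ∀w ∃x ∀y ∃p ((¬G(u,u) ∨ G(w,w) ∨ ¬G(x,x)) ∧ ¬L(p) ∧ L(y))
The quantifier ∃u sits under an odd number of negations, so it flips to ∀u.

universal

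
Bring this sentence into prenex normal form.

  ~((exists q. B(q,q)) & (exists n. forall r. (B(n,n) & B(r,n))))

forall q. forall n. exists r. (~B(q,q) | ~B(n,n) | ~B(r,n))

Drive negations inward (¬∀x A ≡ ∃x ¬A, ¬∃x A ≡ ∀x ¬A, De Morgan for ∧/∨):
  (forall q. ~B(q,q)) | (forall n. exists r. (~B(n,n) | ~B(r,n)))
All bound variables are already distinct, so no renaming is needed.
Extract every quantifier outward, since the variables are now distinct and don't occur free across branches:
  forall q. forall n. exists r. (~B(q,q) | ~B(n,n) | ~B(r,n))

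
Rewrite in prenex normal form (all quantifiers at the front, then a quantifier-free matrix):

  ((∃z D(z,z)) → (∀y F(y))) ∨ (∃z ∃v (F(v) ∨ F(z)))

Eliminate → and ↔ using ¬ and ∨.
  ¬(∃z D(z,z)) ∨ (∀y F(y)) ∨ (∃z ∃v (F(v) ∨ F(z)))
Push ¬ through the quantifiers and connectives to reach negation normal form:
  (∀z ¬D(z,z)) ∨ (∀y F(y)) ∨ (∃z ∃v (F(v) ∨ F(z)))
Standardize variables apart so no two quantifiers bind the same name: z↦y1.
  (∀z ¬D(z,z)) ∨ (∀y F(y)) ∨ (∃y1 ∃v (F(v) ∨ F(y1)))
Extract every quantifier outward, since the variables are now distinct and don't occur free across branches:
  ∀z ∀y ∃y1 ∃v (¬D(z,z) ∨ F(y) ∨ F(v) ∨ F(y1))

∀z ∀y ∃y1 ∃v (¬D(z,z) ∨ F(y) ∨ F(v) ∨ F(y1))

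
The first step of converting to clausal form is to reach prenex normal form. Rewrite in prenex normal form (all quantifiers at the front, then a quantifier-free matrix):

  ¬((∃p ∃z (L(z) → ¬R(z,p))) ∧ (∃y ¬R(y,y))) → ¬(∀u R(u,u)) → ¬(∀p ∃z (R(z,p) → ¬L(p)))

First replace A → B with ¬A ∨ B.
  ¬¬((∃p ∃z (¬L(z) ∨ ¬R(z,p))) ∧ (∃y ¬R(y,y))) ∨ ¬¬(∀u R(u,u)) ∨ ¬(∀p ∃z (¬R(z,p) ∨ ¬L(p)))
Drive negations inward (¬∀x A ≡ ∃x ¬A, ¬∃x A ≡ ∀x ¬A, De Morgan for ∧/∨):
  (∃p ∃z (¬L(z) ∨ ¬R(z,p))) ∧ (∃y ¬R(y,y)) ∨ (∀u R(u,u)) ∨ (∃p ∀z (R(z,p) ∧ L(p)))
Rename bound variables to avoid capture: p↦a, z↦r.
  (∃p ∃z (¬L(z) ∨ ¬R(z,p))) ∧ (∃y ¬R(y,y)) ∨ (∀u R(u,u)) ∨ (∃a ∀r (R(r,a) ∧ L(a)))
Finally move all quantifiers to the prefix:
  ∃p ∃z ∃y ∀u ∃a ∀r ((¬L(z) ∨ ¬R(z,p)) ∧ ¬R(y,y) ∨ R(u,u) ∨ R(r,a) ∧ L(a))

∃p ∃z ∃y ∀u ∃a ∀r ((¬L(z) ∨ ¬R(z,p)) ∧ ¬R(y,y) ∨ R(u,u) ∨ R(r,a) ∧ L(a))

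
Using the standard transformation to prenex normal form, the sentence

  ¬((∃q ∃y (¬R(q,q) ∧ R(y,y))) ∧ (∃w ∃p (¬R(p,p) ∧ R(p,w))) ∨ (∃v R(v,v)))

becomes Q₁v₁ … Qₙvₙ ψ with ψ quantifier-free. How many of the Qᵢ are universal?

Drive negations inward (¬∀x A ≡ ∃x ¬A, ¬∃x A ≡ ∀x ¬A, De Morgan for ∧/∨):
  ((∀q ∀y (R(q,q) ∨ ¬R(y,y))) ∨ (∀w ∀p (R(p,p) ∨ ¬R(p,w)))) ∧ (∀v ¬R(v,v))
Pull the quantifiers to the front (each side's bound variable is not free in the other side):
  ∀q ∀y ∀w ∀p ∀v ((R(q,q) ∨ ¬R(y,y) ∨ R(p,p) ∨ ¬R(p,w)) ∧ ¬R(v,v))
The prefix is ∀q ∀y ∀w ∀p ∀v: 5 universal, 0 existential.

5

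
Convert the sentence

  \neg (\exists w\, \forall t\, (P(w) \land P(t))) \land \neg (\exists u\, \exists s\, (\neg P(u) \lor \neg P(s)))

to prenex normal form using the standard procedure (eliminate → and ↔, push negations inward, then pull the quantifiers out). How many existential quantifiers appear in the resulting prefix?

1

Move each ¬ inward, flipping quantifiers it crosses:
  (\forall w\, \exists t\, (\neg P(w) \lor \neg P(t))) \land (\forall u\, \forall s\, (P(u) \land P(s)))
All bound variables are already distinct, so no renaming is needed.
Extract every quantifier outward, since the variables are now distinct and don't occur free across branches:
  \forall w\, \exists t\, \forall u\, \forall s\, ((\neg P(w) \lor \neg P(t)) \land P(u) \land P(s))
The prefix is \forall w \exists t \forall u \forall s: 3 universal, 1 existential.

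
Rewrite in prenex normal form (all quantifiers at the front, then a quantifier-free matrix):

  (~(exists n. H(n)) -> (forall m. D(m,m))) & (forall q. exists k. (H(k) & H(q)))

Eliminate → and ↔ using ¬ and ∨.
  (~~(exists n. H(n)) | (forall m. D(m,m))) & (forall q. exists k. (H(k) & H(q)))
Move each ¬ inward, flipping quantifiers it crosses:
  ((exists n. H(n)) | (forall m. D(m,m))) & (forall q. exists k. (H(k) & H(q)))
Pull the quantifiers to the front (each side's bound variable is not free in the other side):
  exists n. forall m. forall q. exists k. ((H(n) | D(m,m)) & H(k) & H(q))

exists n. forall m. forall q. exists k. ((H(n) | D(m,m)) & H(k) & H(q))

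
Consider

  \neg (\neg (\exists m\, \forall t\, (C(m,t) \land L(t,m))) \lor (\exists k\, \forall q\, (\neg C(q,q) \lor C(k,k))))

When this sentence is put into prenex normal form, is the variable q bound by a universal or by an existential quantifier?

existential

Move each ¬ inward, flipping quantifiers it crosses:
  (\exists m\, \forall t\, (C(m,t) \land L(t,m))) \land (\forall k\, \exists q\, (C(q,q) \land \neg C(k,k)))
All bound variables are already distinct, so no renaming is needed.
Finally move all quantifiers to the prefix:
  \exists m\, \forall t\, \forall k\, \exists q\, (C(m,t) \land L(t,m) \land C(q,q) \land \neg C(k,k))
The quantifier \forall q sits under an odd number of negations, so it flips to \exists q.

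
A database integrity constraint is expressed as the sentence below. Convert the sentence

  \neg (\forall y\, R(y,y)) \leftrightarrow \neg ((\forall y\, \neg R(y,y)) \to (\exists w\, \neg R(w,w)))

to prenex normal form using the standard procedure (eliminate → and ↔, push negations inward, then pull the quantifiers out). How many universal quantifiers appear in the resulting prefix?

First replace A → B with ¬A ∨ B; A ↔ B as (¬A ∨ B) ∧ (¬B ∨ A).
  (\neg \neg (\forall y\, R(y,y)) \lor \neg (\neg (\forall y\, \neg R(y,y)) \lor (\exists w\, \neg R(w,w)))) \land (\neg \neg (\neg (\forall y\, \neg R(y,y)) \lor (\exists w\, \neg R(w,w))) \lor \neg (\forall y\, R(y,y)))
Drive negations inward (¬∀x A ≡ ∃x ¬A, ¬∃x A ≡ ∀x ¬A, De Morgan for ∧/∨):
  ((\forall y\, R(y,y)) \lor (\forall y\, \neg R(y,y)) \land (\forall w\, R(w,w))) \land ((\exists y\, R(y,y)) \lor (\exists w\, \neg R(w,w)) \lor (\exists y\, \neg R(y,y)))
Rename bound variables to avoid capture: y↦s, y↦u, w↦y1, y↦z1.
  ((\forall y\, R(y,y)) \lor (\forall s\, \neg R(s,s)) \land (\forall w\, R(w,w))) \land ((\exists u\, R(u,u)) \lor (\exists y1\, \neg R(y1,y1)) \lor (\exists z1\, \neg R(z1,z1)))
Finally move all quantifiers to the prefix:
  \forall y\, \forall s\, \forall w\, \exists u\, \exists y1\, \exists z1\, ((R(y,y) \lor \neg R(s,s) \land R(w,w)) \land (R(u,u) \lor \neg R(y1,y1) \lor \neg R(z1,z1)))
The prefix is \forall y \forall s \forall w \exists u \exists y1 \exists z1: 3 universal, 3 existential.

3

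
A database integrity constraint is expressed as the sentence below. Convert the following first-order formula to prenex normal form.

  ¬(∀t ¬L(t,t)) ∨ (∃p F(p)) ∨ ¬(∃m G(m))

∃t ∃p ∀m (L(t,t) ∨ F(p) ∨ ¬G(m))

Push ¬ through the quantifiers and connectives to reach negation normal form:
  (∃t L(t,t)) ∨ (∃p F(p)) ∨ (∀m ¬G(m))
Extract every quantifier outward, since the variables are now distinct and don't occur free across branches:
  ∃t ∃p ∀m (L(t,t) ∨ F(p) ∨ ¬G(m))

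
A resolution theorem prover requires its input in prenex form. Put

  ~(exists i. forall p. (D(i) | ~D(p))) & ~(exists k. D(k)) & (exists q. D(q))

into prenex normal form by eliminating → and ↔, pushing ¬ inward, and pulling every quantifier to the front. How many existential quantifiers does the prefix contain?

2

Drive negations inward (¬∀x A ≡ ∃x ¬A, ¬∃x A ≡ ∀x ¬A, De Morgan for ∧/∨):
  (forall i. exists p. (~D(i) & D(p))) & (forall k. ~D(k)) & (exists q. D(q))
Extract every quantifier outward, since the variables are now distinct and don't occur free across branches:
  forall i. exists p. forall k. exists q. (~D(i) & D(p) & ~D(k) & D(q))
The prefix is forall i exists p forall k exists q: 2 universal, 2 existential.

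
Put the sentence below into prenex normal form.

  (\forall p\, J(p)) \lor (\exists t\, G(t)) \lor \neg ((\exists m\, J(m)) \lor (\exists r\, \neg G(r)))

\forall p\, \exists t\, \forall m\, \forall r\, (J(p) \lor G(t) \lor \neg J(m) \land G(r))

Move each ¬ inward, flipping quantifiers it crosses:
  (\forall p\, J(p)) \lor (\exists t\, G(t)) \lor (\forall m\, \neg J(m)) \land (\forall r\, G(r))
All bound variables are already distinct, so no renaming is needed.
Pull the quantifiers to the front (each side's bound variable is not free in the other side):
  \forall p\, \exists t\, \forall m\, \forall r\, (J(p) \lor G(t) \lor \neg J(m) \land G(r))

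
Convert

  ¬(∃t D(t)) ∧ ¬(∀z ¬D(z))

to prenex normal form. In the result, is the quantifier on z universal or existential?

Move each ¬ inward, flipping quantifiers it crosses:
  (∀t ¬D(t)) ∧ (∃z D(z))
All bound variables are already distinct, so no renaming is needed.
Extract every quantifier outward, since the variables are now distinct and don't occur free across branches:
  ∀t ∃z (¬D(t) ∧ D(z))
The quantifier ∀z sits under an odd number of negations, so it flips to ∃z.

existential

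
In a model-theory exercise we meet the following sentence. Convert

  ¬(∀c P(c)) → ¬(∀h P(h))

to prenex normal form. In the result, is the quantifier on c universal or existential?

Eliminate → and ↔ using ¬ and ∨.
  ¬¬(∀c P(c)) ∨ ¬(∀h P(h))
Move each ¬ inward, flipping quantifiers it crosses:
  (∀c P(c)) ∨ (∃h ¬P(h))
Pull the quantifiers to the front (each side's bound variable is not free in the other side):
  ∀c ∃h (P(c) ∨ ¬P(h))
The quantifier ∀c sits under an even number of negations (counting the antecedent side of each →), so it remains universal.

universal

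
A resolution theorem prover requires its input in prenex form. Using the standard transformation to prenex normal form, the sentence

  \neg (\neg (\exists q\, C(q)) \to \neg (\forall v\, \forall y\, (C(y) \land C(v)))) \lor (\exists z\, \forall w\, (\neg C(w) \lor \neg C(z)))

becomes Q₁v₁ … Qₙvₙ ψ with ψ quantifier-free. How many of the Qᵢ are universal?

4

Rewrite implications/biconditionals: A → B as ¬A ∨ B.
  \neg (\neg \neg (\exists q\, C(q)) \lor \neg (\forall v\, \forall y\, (C(y) \land C(v)))) \lor (\exists z\, \forall w\, (\neg C(w) \lor \neg C(z)))
Move each ¬ inward, flipping quantifiers it crosses:
  (\forall q\, \neg C(q)) \land (\forall v\, \forall y\, (C(y) \land C(v))) \lor (\exists z\, \forall w\, (\neg C(w) \lor \neg C(z)))
Extract every quantifier outward, since the variables are now distinct and don't occur free across branches:
  \forall q\, \forall v\, \forall y\, \exists z\, \forall w\, (\neg C(q) \land C(y) \land C(v) \lor \neg C(w) \lor \neg C(z))
The prefix is \forall q \forall v \forall y \exists z \forall w: 4 universal, 1 existential.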